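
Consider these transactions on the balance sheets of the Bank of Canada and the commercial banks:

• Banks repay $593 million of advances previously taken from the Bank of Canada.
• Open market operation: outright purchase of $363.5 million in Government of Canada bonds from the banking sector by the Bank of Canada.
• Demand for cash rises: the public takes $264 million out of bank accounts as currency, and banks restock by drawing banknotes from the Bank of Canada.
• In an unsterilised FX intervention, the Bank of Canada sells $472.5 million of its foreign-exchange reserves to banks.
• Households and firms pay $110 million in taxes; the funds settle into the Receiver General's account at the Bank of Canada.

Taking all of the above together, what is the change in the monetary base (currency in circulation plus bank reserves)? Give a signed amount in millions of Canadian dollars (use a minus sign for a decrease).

-$812 million

Bank of Canada balance sheet:
  Assets:      Securities +$363.5M, Loans to banks −$593M, Foreign assets −$472.5M
  Liabilities: Bank reserves −$1076M, Currency in circulation +$264M, Government deposits +$110M
Monetary base = currency + reserves: +$264M + (−$1076M) = -$812 million.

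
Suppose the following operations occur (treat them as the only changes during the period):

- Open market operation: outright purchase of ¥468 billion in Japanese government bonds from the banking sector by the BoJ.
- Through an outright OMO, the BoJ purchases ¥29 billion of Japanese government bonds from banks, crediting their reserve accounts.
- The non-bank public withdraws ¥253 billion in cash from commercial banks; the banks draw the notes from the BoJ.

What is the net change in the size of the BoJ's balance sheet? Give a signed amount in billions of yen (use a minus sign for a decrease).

OMO purchase (from banks) ¥468 billion: a BoJ asset is acquired → +¥468B.
OMO purchase (from banks) ¥29 billion: a BoJ asset is acquired → +¥29B.
Currency withdrawal ¥253 billion: only the composition of liabilities changes → 0.
Net: 468 + 29 + 0 = +¥497 billion.

+¥497 billion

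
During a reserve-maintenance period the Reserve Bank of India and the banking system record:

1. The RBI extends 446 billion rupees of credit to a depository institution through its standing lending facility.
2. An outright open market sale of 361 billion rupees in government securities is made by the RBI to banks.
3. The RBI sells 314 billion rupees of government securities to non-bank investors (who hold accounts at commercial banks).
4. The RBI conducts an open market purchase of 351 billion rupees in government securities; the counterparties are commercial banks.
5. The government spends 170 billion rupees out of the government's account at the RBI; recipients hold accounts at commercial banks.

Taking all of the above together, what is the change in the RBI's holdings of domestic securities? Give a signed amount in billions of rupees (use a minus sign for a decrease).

RBI balance sheet:
  Assets:      Securities −324B, Loans to banks +446B
  Liabilities: Bank reserves +292B, Government deposits −170B
So the change in the RBI's holdings of domestic securities is -324 billion.

-324 billion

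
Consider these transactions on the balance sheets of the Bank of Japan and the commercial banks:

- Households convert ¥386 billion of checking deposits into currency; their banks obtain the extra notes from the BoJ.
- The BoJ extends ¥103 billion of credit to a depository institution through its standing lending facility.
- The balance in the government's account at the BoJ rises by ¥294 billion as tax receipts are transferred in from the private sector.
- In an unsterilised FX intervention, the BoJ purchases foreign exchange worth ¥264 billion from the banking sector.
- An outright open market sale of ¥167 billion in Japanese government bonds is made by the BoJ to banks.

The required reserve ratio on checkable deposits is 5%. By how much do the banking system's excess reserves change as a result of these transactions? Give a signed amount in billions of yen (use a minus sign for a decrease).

Currency withdrawal ¥386 billion: reserves −¥386B, deposits −¥386B.
Discount-window loan ¥103 billion: reserves +¥103B, deposits 0.
Government account inflow ¥294 billion: reserves −¥294B, deposits −¥294B.
FX purchase ¥264 billion: reserves +¥264B, deposits 0.
OMO sale (to banks) ¥167 billion: reserves −¥167B, deposits 0.
Totals: Δreserves = −¥480B, Δdeposits = −¥680B.
Δrequired reserves = 5% × −¥680B = −¥34B.
Δexcess reserves = Δreserves − Δrequired = −¥480B − (−¥34B) = -¥446 billion.

-¥446 billion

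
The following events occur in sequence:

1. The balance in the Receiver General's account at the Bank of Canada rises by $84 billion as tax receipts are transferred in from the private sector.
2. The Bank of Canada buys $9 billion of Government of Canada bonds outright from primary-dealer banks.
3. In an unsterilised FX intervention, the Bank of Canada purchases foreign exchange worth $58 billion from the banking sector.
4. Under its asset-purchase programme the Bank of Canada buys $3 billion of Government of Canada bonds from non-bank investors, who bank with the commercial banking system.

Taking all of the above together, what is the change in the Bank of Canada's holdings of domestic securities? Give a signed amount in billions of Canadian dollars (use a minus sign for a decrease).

Bank of Canada balance sheet:
  Assets:      Securities +$12B, Foreign assets +$58B
  Liabilities: Bank reserves −$14B, Government deposits +$84B
Commercial banking system:
  Assets:      Reserves at CB −$14B, Securities −$9B, Foreign assets −$58B
  Liabilities: Checkable deposits −$81B
So the change in the Bank of Canada's holdings of domestic securities is +$12 billion.

+$12 billion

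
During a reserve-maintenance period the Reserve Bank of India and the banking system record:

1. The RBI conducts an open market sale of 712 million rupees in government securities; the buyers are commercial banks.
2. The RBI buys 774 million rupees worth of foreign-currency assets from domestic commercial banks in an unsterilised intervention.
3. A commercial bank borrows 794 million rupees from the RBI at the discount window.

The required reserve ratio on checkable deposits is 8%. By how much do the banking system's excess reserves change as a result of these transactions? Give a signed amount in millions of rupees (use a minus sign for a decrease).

+856 million

OMO sale (to banks) 712 million rupees: reserves −712M, deposits 0.
FX purchase 774 million rupees: reserves +774M, deposits 0.
Discount-window loan 794 million rupees: reserves +794M, deposits 0.
Totals: Δreserves = +856M, Δdeposits = 0.
Δrequired reserves = 8% × 0 = 0.
Δexcess reserves = Δreserves − Δrequired = +856M − (0) = +856 million.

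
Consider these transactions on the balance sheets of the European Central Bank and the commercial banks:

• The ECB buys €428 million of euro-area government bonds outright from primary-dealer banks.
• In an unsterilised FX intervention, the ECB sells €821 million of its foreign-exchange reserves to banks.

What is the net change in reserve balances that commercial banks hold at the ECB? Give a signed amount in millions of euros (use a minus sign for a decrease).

ECB balance sheet:
  Assets:      Securities +€428M, Foreign assets −€821M
  Liabilities: Bank reserves −€393M
Commercial banking system:
  Assets:      Reserves at CB −€393M, Securities −€428M, Foreign assets +€821M
  Liabilities: no change
So the change in reserve balances that commercial banks hold at the ECB is -€393 million.

-€393 million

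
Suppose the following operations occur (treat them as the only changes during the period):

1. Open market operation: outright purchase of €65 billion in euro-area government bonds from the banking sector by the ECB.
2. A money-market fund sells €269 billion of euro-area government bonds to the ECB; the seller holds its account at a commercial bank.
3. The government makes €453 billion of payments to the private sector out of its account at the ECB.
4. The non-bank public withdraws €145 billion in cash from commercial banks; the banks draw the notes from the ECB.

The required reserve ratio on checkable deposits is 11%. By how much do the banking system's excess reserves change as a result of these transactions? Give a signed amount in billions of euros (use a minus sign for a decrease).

OMO purchase (from banks) €65 billion: reserves +€65B, deposits 0.
Asset purchase (from non-banks) €269 billion: reserves +€269B, deposits +€269B.
Government spending €453 billion: reserves +€453B, deposits +€453B.
Currency withdrawal €145 billion: reserves −€145B, deposits −€145B.
Totals: Δreserves = +€642B, Δdeposits = +€577B.
Δrequired reserves = 11% × +€577B = +€63.47B.
Δexcess reserves = Δreserves − Δrequired = +€642B − (+€63.47B) = +€578.53 billion.

+€578.53 billion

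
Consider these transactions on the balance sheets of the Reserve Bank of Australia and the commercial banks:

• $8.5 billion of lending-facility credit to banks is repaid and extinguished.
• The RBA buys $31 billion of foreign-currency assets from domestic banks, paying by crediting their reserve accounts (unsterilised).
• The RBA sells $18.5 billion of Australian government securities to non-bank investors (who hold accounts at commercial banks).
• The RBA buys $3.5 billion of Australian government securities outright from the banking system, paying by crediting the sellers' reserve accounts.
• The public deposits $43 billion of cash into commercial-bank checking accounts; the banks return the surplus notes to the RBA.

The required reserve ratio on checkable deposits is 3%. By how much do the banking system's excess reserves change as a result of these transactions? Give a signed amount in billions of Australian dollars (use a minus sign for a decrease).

Discount-window repayment $8.5 billion: reserves −$8.5B, deposits 0.
FX purchase $31 billion: reserves +$31B, deposits 0.
Asset sale (to non-banks) $18.5 billion: reserves −$18.5B, deposits −$18.5B.
OMO purchase (from banks) $3.5 billion: reserves +$3.5B, deposits 0.
Currency deposit $43 billion: reserves +$43B, deposits +$43B.
Totals: Δreserves = +$50.5B, Δdeposits = +$24.5B.
Δrequired reserves = 3% × +$24.5B = +$0.735B.
Δexcess reserves = Δreserves − Δrequired = +$50.5B − (+$0.735B) = +$49.765 billion.

+$49.765 billion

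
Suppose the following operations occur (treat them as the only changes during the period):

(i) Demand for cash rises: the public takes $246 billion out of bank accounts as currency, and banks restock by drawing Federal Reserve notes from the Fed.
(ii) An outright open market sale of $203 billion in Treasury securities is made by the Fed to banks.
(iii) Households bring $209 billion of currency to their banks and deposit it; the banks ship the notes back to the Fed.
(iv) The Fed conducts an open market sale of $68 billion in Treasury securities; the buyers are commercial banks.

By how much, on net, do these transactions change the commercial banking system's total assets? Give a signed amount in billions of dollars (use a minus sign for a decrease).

-$37 billion

Currency withdrawal $246 billion: bank balance sheets shrink → −$246B.
OMO sale (to banks) $203 billion: just an asset swap on bank balance sheets → 0.
Currency deposit $209 billion: bank balance sheets expand → +$209B.
OMO sale (to banks) $68 billion: just an asset swap on bank balance sheets → 0.
Net: −246 + 0 + 209 + 0 = -$37 billion.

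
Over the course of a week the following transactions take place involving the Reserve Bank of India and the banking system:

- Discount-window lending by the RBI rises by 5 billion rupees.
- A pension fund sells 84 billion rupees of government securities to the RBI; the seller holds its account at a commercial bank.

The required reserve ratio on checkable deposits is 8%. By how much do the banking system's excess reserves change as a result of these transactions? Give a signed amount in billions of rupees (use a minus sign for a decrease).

Discount-window loan 5 billion rupees: reserves +5B, deposits 0.
Asset purchase (from non-banks) 84 billion rupees: reserves +84B, deposits +84B.
Totals: Δreserves = +89B, Δdeposits = +84B.
Δrequired reserves = 8% × +84B = +6.72B.
Δexcess reserves = Δreserves − Δrequired = +89B − (+6.72B) = +82.28 billion.

+82.28 billion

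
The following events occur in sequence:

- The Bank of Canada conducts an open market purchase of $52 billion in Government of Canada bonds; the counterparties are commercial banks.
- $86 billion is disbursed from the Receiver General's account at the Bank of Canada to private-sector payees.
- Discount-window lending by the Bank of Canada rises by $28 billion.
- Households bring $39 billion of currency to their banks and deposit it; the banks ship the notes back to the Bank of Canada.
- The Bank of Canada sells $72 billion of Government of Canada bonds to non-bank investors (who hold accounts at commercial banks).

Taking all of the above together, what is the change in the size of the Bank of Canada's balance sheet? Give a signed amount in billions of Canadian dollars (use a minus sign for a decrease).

OMO purchase (from banks) $52 billion: a Bank of Canada asset is acquired → +$52B.
Government spending $86 billion: only the composition of liabilities changes → 0.
Discount-window loan $28 billion: a Bank of Canada asset is acquired → +$28B.
Currency deposit $39 billion: only the composition of liabilities changes → 0.
Asset sale (to non-banks) $72 billion: a Bank of Canada asset is shed → −$72B.
Net: 52 + 0 + 28 + 0 − 72 = +$8 billion.

+$8 billion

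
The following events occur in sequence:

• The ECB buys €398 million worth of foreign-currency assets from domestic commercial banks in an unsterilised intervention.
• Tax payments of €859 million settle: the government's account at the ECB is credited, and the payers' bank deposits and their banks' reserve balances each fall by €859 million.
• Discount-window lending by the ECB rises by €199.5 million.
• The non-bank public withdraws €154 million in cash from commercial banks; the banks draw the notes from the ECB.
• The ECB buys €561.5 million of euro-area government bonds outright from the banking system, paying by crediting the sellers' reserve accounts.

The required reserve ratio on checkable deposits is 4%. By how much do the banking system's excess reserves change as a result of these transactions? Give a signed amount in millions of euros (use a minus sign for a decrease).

FX purchase €398 million: reserves +€398M, deposits 0.
Government account inflow €859 million: reserves −€859M, deposits −€859M.
Discount-window loan €199.5 million: reserves +€199.5M, deposits 0.
Currency withdrawal €154 million: reserves −€154M, deposits −€154M.
OMO purchase (from banks) €561.5 million: reserves +€561.5M, deposits 0.
Totals: Δreserves = +€146M, Δdeposits = −€1013M.
Δrequired reserves = 4% × −€1013M = −€40.52M.
Δexcess reserves = Δreserves − Δrequired = +€146M − (−€40.52M) = +€186.52 million.

+€186.52 million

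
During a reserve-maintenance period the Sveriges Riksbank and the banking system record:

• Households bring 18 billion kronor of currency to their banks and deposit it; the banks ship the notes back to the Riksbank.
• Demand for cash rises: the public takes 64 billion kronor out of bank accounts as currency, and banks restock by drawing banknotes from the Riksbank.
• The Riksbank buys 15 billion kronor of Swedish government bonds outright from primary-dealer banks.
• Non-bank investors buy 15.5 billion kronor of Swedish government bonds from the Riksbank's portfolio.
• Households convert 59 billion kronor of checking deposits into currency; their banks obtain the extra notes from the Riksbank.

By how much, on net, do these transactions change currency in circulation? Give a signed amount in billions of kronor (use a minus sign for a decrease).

Riksbank balance sheet:
  Assets:      Securities −0.5B
  Liabilities: Bank reserves −105.5B, Currency in circulation +105B
So the change in currency in circulation is +105 billion.

+105 billion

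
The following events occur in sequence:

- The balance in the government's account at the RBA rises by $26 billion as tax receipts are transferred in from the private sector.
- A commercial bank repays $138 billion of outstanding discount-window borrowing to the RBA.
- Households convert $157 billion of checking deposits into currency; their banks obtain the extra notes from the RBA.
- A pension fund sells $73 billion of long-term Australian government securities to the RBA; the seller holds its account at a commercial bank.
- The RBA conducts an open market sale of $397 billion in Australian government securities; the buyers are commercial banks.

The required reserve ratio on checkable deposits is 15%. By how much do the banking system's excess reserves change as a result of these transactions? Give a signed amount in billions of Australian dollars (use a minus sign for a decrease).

-$628.5 billion

Government account inflow $26 billion: reserves −$26B, deposits −$26B.
Discount-window repayment $138 billion: reserves −$138B, deposits 0.
Currency withdrawal $157 billion: reserves −$157B, deposits −$157B.
Asset purchase (from non-banks) $73 billion: reserves +$73B, deposits +$73B.
OMO sale (to banks) $397 billion: reserves −$397B, deposits 0.
Totals: Δreserves = −$645B, Δdeposits = −$110B.
Δrequired reserves = 15% × −$110B = −$16.5B.
Δexcess reserves = Δreserves − Δrequired = −$645B − (−$16.5B) = -$628.5 billion.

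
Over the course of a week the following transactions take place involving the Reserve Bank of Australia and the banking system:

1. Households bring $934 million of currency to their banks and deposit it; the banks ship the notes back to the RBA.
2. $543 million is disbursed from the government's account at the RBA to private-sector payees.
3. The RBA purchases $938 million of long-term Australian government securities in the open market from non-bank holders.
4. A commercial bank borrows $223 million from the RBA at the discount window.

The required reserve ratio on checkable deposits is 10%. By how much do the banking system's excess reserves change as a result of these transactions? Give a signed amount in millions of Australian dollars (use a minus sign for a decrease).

+$2396.5 million

Currency deposit $934 million: reserves +$934M, deposits +$934M.
Government spending $543 million: reserves +$543M, deposits +$543M.
Asset purchase (from non-banks) $938 million: reserves +$938M, deposits +$938M.
Discount-window loan $223 million: reserves +$223M, deposits 0.
Totals: Δreserves = +$2638M, Δdeposits = +$2415M.
Δrequired reserves = 10% × +$2415M = +$241.5M.
Δexcess reserves = Δreserves − Δrequired = +$2638M − (+$241.5M) = +$2396.5 million.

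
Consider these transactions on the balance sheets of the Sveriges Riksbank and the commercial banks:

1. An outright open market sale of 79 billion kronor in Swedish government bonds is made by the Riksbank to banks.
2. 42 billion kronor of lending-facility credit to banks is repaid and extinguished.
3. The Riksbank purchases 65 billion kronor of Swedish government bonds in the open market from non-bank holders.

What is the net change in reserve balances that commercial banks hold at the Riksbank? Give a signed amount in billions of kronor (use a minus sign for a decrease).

OMO sale (to banks) 79 billion kronor: the buying banks pay out of their reserve balances → −79B.
Discount-window repayment 42 billion kronor: repayment is debited from reserves → −42B.
Asset purchase (from non-banks) 65 billion kronor: the Riksbank pays by crediting reserve accounts → +65B.
Net: −79 − 42 + 65 = -56 billion.

-56 billion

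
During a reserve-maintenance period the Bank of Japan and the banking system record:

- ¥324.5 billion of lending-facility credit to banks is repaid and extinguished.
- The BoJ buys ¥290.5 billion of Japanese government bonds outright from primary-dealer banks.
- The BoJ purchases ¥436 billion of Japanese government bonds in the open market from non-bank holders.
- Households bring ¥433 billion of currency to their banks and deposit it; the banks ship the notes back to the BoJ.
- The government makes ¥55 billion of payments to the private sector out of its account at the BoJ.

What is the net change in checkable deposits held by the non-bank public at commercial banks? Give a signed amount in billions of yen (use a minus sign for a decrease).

+¥924 billion

BoJ balance sheet:
  Assets:      Securities +¥726.5B, Loans to banks −¥324.5B
  Liabilities: Bank reserves +¥890B, Currency in circulation −¥433B, Government deposits −¥55B
Commercial banking system:
  Assets:      Reserves at CB +¥890B, Securities −¥290.5B
  Liabilities: Checkable deposits +¥924B, Borrowings from CB −¥324.5B
So the change in checkable deposits held by the non-bank public at commercial banks is +¥924 billion.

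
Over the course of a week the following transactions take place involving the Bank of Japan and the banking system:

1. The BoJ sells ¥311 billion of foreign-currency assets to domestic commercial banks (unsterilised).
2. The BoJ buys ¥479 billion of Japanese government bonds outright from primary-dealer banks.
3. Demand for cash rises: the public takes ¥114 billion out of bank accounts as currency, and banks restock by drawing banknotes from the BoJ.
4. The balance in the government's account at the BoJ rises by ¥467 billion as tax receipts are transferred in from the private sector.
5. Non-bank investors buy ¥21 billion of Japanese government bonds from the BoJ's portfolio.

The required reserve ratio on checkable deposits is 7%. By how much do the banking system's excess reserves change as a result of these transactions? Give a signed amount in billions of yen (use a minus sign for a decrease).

FX sale ¥311 billion: reserves −¥311B, deposits 0.
OMO purchase (from banks) ¥479 billion: reserves +¥479B, deposits 0.
Currency withdrawal ¥114 billion: reserves −¥114B, deposits −¥114B.
Government account inflow ¥467 billion: reserves −¥467B, deposits −¥467B.
Asset sale (to non-banks) ¥21 billion: reserves −¥21B, deposits −¥21B.
Totals: Δreserves = −¥434B, Δdeposits = −¥602B.
Δrequired reserves = 7% × −¥602B = −¥42.14B.
Δexcess reserves = Δreserves − Δrequired = −¥434B − (−¥42.14B) = -¥391.86 billion.

-¥391.86 billion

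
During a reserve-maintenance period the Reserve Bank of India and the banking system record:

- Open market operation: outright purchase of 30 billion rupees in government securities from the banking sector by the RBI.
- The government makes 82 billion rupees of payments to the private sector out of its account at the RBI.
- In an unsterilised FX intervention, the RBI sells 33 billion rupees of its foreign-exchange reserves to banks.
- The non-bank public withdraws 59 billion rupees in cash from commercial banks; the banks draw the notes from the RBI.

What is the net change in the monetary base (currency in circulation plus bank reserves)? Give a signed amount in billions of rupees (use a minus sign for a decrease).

OMO purchase (from banks) 30 billion rupees: RBI balance sheet expands → +30B.
Government spending 82 billion rupees: a non-base liability converts back to reserves → +82B.
FX sale 33 billion rupees: RBI balance sheet contracts → −33B.
Currency withdrawal 59 billion rupees: just a shift between currency and reserves — both are base money → 0.
Net: 30 + 82 − 33 + 0 = +79 billion.

+79 billion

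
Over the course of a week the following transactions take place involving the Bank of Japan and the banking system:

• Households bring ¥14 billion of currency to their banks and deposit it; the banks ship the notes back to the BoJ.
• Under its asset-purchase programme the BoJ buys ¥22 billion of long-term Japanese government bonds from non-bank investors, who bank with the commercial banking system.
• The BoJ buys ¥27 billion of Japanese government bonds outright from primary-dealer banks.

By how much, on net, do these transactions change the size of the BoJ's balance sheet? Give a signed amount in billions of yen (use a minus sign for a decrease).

BoJ balance sheet:
  Assets:      Securities +¥49B
  Liabilities: Bank reserves +¥63B, Currency in circulation −¥14B
Change in total BoJ assets = +¥49 billion.

+¥49 billion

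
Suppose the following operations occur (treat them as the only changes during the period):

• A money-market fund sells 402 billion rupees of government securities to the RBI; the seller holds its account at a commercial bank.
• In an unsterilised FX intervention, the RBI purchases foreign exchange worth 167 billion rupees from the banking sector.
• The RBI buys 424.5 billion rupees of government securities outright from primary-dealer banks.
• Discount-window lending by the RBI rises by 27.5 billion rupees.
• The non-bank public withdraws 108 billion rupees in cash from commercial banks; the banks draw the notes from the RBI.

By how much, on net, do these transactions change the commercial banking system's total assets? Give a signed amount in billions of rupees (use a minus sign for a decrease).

+321.5 billion

RBI balance sheet:
  Assets:      Securities +826.5B, Loans to banks +27.5B, Foreign assets +167B
  Liabilities: Bank reserves +913B, Currency in circulation +108B
Commercial banking system:
  Assets:      Reserves at CB +913B, Securities −424.5B, Foreign assets −167B
  Liabilities: Checkable deposits +294B, Borrowings from CB +27.5B
Change in total bank assets = +321.5 billion.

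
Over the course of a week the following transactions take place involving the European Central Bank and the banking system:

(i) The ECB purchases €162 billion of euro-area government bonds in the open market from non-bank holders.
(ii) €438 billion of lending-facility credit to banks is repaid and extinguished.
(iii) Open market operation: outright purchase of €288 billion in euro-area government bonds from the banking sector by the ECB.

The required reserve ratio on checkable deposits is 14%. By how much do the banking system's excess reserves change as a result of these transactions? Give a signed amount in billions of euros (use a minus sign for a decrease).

Asset purchase (from non-banks) €162 billion: reserves +€162B, deposits +€162B.
Discount-window repayment €438 billion: reserves −€438B, deposits 0.
OMO purchase (from banks) €288 billion: reserves +€288B, deposits 0.
Totals: Δreserves = +€12B, Δdeposits = +€162B.
Δrequired reserves = 14% × +€162B = +€22.68B.
Δexcess reserves = Δreserves − Δrequired = +€12B − (+€22.68B) = -€10.68 billion.

-€10.68 billion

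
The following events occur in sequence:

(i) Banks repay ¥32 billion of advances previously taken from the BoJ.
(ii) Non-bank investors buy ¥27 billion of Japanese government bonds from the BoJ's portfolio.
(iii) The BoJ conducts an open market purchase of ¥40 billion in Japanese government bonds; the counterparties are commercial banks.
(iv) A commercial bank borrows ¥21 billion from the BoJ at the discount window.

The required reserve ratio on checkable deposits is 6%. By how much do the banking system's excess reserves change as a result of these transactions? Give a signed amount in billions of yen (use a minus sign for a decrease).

+¥3.62 billion

Discount-window repayment ¥32 billion: reserves −¥32B, deposits 0.
Asset sale (to non-banks) ¥27 billion: reserves −¥27B, deposits −¥27B.
OMO purchase (from banks) ¥40 billion: reserves +¥40B, deposits 0.
Discount-window loan ¥21 billion: reserves +¥21B, deposits 0.
Totals: Δreserves = +¥2B, Δdeposits = −¥27B.
Δrequired reserves = 6% × −¥27B = −¥1.62B.
Δexcess reserves = Δreserves − Δrequired = +¥2B − (−¥1.62B) = +¥3.62 billion.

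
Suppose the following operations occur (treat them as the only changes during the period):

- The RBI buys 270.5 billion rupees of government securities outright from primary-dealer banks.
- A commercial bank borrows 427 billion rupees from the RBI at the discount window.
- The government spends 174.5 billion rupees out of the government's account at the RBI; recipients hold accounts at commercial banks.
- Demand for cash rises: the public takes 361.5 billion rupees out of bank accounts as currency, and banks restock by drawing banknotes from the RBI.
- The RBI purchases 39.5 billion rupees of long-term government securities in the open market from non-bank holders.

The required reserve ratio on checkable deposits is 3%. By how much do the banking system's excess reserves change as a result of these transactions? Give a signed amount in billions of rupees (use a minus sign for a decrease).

OMO purchase (from banks) 270.5 billion rupees: reserves +270.5B, deposits 0.
Discount-window loan 427 billion rupees: reserves +427B, deposits 0.
Government spending 174.5 billion rupees: reserves +174.5B, deposits +174.5B.
Currency withdrawal 361.5 billion rupees: reserves −361.5B, deposits −361.5B.
Asset purchase (from non-banks) 39.5 billion rupees: reserves +39.5B, deposits +39.5B.
Totals: Δreserves = +550B, Δdeposits = −147.5B.
Δrequired reserves = 3% × −147.5B = −4.425B.
Δexcess reserves = Δreserves − Δrequired = +550B − (−4.425B) = +554.425 billion.

+554.425 billion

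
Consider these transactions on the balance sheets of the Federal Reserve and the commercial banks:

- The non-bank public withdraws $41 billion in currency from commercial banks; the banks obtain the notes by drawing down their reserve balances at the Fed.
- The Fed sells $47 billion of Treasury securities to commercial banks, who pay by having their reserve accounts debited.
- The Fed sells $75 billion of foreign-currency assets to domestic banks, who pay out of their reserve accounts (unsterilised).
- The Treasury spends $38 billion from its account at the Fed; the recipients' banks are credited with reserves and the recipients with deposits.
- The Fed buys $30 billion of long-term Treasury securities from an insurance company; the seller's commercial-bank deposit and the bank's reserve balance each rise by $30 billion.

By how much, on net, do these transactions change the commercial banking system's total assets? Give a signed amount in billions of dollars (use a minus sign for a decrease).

Currency withdrawal $41 billion: bank balance sheets shrink → −$41B.
OMO sale (to banks) $47 billion: just an asset swap on bank balance sheets → 0.
FX sale $75 billion: just an asset swap on bank balance sheets → 0.
Government spending $38 billion: bank balance sheets expand → +$38B.
Asset purchase (from non-banks) $30 billion: bank balance sheets expand → +$30B.
Net: −41 + 0 + 0 + 38 + 30 = +$27 billion.

+$27 billion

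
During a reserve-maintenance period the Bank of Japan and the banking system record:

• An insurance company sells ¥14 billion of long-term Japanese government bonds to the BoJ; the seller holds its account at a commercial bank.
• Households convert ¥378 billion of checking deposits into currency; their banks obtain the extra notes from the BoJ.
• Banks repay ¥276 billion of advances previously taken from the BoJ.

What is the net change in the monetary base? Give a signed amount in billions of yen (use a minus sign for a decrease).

-¥262 billion

BoJ balance sheet:
  Assets:      Securities +¥14B, Loans to banks −¥276B
  Liabilities: Bank reserves −¥640B, Currency in circulation +¥378B
Commercial banking system:
  Assets:      Reserves at CB −¥640B
  Liabilities: Checkable deposits −¥364B, Borrowings from CB −¥276B
Monetary base = currency + reserves: +¥378B + (−¥640B) = -¥262 billion.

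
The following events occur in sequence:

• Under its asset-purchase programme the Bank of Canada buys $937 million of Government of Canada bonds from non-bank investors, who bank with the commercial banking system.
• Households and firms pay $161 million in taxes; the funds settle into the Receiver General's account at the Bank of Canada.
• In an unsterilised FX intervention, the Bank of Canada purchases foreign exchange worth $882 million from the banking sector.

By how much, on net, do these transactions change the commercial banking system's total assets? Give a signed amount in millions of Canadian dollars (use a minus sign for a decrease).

+$776 million

Asset purchase (from non-banks) $937 million: bank balance sheets expand → +$937M.
Government account inflow $161 million: bank balance sheets shrink → −$161M.
FX purchase $882 million: just an asset swap on bank balance sheets → 0.
Net: 937 − 161 + 0 = +$776 million.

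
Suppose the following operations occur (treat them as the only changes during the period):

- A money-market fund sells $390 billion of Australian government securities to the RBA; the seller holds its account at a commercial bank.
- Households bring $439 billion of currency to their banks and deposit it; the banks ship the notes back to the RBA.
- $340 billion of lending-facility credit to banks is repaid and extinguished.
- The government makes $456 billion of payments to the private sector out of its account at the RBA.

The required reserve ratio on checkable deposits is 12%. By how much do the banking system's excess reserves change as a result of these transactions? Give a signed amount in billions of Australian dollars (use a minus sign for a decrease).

+$790.8 billion

Asset purchase (from non-banks) $390 billion: reserves +$390B, deposits +$390B.
Currency deposit $439 billion: reserves +$439B, deposits +$439B.
Discount-window repayment $340 billion: reserves −$340B, deposits 0.
Government spending $456 billion: reserves +$456B, deposits +$456B.
Totals: Δreserves = +$945B, Δdeposits = +$1285B.
Δrequired reserves = 12% × +$1285B = +$154.2B.
Δexcess reserves = Δreserves − Δrequired = +$945B − (+$154.2B) = +$790.8 billion.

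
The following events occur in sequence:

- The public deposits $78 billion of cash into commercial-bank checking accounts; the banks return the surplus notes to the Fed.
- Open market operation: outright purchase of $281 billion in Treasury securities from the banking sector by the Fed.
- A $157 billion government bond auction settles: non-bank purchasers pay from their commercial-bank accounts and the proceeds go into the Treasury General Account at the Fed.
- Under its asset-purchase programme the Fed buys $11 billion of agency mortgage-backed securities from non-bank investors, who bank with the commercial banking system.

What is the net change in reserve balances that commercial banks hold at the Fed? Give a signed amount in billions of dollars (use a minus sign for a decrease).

+$213 billion

Fed balance sheet:
  Assets:      Securities +$292B
  Liabilities: Bank reserves +$213B, Currency in circulation −$78B, Government deposits +$157B
Commercial banking system:
  Assets:      Reserves at CB +$213B, Securities −$281B
  Liabilities: Checkable deposits −$68B
So the change in reserve balances that commercial banks hold at the Fed is +$213 billion.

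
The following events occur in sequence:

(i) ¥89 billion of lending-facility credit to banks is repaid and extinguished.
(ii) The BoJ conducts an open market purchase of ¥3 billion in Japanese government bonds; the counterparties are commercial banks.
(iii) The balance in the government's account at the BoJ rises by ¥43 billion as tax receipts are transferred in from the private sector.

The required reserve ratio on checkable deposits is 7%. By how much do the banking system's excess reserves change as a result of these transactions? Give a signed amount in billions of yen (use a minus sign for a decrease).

Discount-window repayment ¥89 billion: reserves −¥89B, deposits 0.
OMO purchase (from banks) ¥3 billion: reserves +¥3B, deposits 0.
Government account inflow ¥43 billion: reserves −¥43B, deposits −¥43B.
Totals: Δreserves = −¥129B, Δdeposits = −¥43B.
Δrequired reserves = 7% × −¥43B = −¥3.01B.
Δexcess reserves = Δreserves − Δrequired = −¥129B − (−¥3.01B) = -¥125.99 billion.

-¥125.99 billion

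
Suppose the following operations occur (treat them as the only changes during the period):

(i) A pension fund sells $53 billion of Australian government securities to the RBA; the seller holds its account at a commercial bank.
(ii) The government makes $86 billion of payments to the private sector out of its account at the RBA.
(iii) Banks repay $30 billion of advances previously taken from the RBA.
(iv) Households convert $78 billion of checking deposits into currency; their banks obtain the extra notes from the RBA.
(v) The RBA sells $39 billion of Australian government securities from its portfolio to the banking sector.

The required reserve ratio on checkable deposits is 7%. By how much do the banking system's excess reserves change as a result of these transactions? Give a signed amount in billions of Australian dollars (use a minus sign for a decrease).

Asset purchase (from non-banks) $53 billion: reserves +$53B, deposits +$53B.
Government spending $86 billion: reserves +$86B, deposits +$86B.
Discount-window repayment $30 billion: reserves −$30B, deposits 0.
Currency withdrawal $78 billion: reserves −$78B, deposits −$78B.
OMO sale (to banks) $39 billion: reserves −$39B, deposits 0.
Totals: Δreserves = −$8B, Δdeposits = +$61B.
Δrequired reserves = 7% × +$61B = +$4.27B.
Δexcess reserves = Δreserves − Δrequired = −$8B − (+$4.27B) = -$12.27 billion.

-$12.27 billion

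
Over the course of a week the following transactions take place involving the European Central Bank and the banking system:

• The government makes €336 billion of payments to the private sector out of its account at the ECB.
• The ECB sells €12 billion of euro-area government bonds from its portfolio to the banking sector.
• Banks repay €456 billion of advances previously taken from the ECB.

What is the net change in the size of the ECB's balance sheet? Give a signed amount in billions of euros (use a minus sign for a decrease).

-€468 billion

Government spending €336 billion: only the composition of liabilities changes → 0.
OMO sale (to banks) €12 billion: an ECB asset is shed → −€12B.
Discount-window repayment €456 billion: an ECB asset is shed → −€456B.
Net: 0 − 12 − 456 = -€468 billion.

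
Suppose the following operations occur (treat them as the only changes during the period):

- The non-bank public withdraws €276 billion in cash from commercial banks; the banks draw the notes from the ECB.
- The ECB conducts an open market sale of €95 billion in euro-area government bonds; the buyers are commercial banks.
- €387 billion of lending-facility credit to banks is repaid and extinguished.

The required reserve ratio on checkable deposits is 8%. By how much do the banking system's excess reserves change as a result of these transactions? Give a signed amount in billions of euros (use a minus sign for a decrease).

Currency withdrawal €276 billion: reserves −€276B, deposits −€276B.
OMO sale (to banks) €95 billion: reserves −€95B, deposits 0.
Discount-window repayment €387 billion: reserves −€387B, deposits 0.
Totals: Δreserves = −€758B, Δdeposits = −€276B.
Δrequired reserves = 8% × −€276B = −€22.08B.
Δexcess reserves = Δreserves − Δrequired = −€758B − (−€22.08B) = -€735.92 billion.

-€735.92 billion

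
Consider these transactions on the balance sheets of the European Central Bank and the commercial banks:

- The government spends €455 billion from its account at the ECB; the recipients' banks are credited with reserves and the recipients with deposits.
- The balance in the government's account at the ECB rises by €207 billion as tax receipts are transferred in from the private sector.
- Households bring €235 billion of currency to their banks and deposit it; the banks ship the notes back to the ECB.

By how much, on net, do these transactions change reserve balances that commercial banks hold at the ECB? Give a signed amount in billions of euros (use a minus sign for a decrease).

ECB balance sheet:
  Assets:      no change
  Liabilities: Bank reserves +€483B, Currency in circulation −€235B, Government deposits −€248B
So the change in reserve balances that commercial banks hold at the ECB is +€483 billion.

+€483 billion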